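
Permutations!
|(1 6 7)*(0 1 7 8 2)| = |(0 1 6 8 2)| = 5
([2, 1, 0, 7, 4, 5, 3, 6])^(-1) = (0 2)(3 6 7)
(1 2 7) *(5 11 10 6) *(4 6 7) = (1 2 4 6 5 11 10 7) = [0, 2, 4, 3, 6, 11, 5, 1, 8, 9, 7, 10]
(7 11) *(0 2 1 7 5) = [2, 7, 1, 3, 4, 0, 6, 11, 8, 9, 10, 5] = (0 2 1 7 11 5)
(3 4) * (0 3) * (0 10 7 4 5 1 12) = (0 3 5 1 12)(4 10 7) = [3, 12, 2, 5, 10, 1, 6, 4, 8, 9, 7, 11, 0]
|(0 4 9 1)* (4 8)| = 5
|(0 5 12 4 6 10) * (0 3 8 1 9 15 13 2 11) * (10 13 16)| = |(0 5 12 4 6 13 2 11)(1 9 15 16 10 3 8)| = 56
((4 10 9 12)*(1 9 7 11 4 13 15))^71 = ((1 9 12 13 15)(4 10 7 11))^71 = (1 9 12 13 15)(4 11 7 10)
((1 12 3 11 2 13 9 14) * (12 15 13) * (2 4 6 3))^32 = (1 13 14 15 9)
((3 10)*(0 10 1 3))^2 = ((0 10)(1 3))^2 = (10)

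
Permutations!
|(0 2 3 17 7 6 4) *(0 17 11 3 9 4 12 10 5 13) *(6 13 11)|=|(0 2 9 4 17 7 13)(3 6 12 10 5 11)|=42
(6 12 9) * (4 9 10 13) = (4 9 6 12 10 13) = [0, 1, 2, 3, 9, 5, 12, 7, 8, 6, 13, 11, 10, 4]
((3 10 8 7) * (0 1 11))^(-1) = ((0 1 11)(3 10 8 7))^(-1) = (0 11 1)(3 7 8 10)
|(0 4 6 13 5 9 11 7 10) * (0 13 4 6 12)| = 12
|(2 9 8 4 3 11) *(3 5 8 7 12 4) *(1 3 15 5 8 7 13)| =|(1 3 11 2 9 13)(4 8 15 5 7 12)| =6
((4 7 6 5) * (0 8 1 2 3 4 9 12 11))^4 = ((0 8 1 2 3 4 7 6 5 9 12 11))^4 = (0 3 5)(1 7 12)(2 6 11)(4 9 8)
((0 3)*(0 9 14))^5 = (0 3 9 14)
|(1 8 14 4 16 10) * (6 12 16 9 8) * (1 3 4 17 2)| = |(1 6 12 16 10 3 4 9 8 14 17 2)| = 12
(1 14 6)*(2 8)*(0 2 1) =(0 2 8 1 14 6) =[2, 14, 8, 3, 4, 5, 0, 7, 1, 9, 10, 11, 12, 13, 6]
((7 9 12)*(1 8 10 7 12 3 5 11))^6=((12)(1 8 10 7 9 3 5 11))^6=(12)(1 5 9 10)(3 7 8 11)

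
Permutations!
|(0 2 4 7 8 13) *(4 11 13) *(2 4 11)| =|(0 4 7 8 11 13)| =6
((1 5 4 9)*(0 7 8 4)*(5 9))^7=((0 7 8 4 5)(1 9))^7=(0 8 5 7 4)(1 9)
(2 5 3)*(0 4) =(0 4)(2 5 3) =[4, 1, 5, 2, 0, 3]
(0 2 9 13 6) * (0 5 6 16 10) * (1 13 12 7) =(0 2 9 12 7 1 13 16 10)(5 6) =[2, 13, 9, 3, 4, 6, 5, 1, 8, 12, 0, 11, 7, 16, 14, 15, 10]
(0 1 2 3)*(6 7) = (0 1 2 3)(6 7) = [1, 2, 3, 0, 4, 5, 7, 6]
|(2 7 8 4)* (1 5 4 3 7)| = 12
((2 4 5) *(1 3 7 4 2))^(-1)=((1 3 7 4 5))^(-1)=(1 5 4 7 3)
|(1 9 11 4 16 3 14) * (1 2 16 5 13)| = |(1 9 11 4 5 13)(2 16 3 14)| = 12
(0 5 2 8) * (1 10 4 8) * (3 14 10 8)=(0 5 2 1 8)(3 14 10 4)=[5, 8, 1, 14, 3, 2, 6, 7, 0, 9, 4, 11, 12, 13, 10]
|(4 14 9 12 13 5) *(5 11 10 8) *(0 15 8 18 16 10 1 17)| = |(0 15 8 5 4 14 9 12 13 11 1 17)(10 18 16)| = 12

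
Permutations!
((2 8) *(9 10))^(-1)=((2 8)(9 10))^(-1)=(2 8)(9 10)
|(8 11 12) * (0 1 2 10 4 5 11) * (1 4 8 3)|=10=|(0 4 5 11 12 3 1 2 10 8)|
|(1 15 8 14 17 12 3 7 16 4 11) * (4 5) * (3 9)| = 13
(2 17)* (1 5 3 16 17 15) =(1 5 3 16 17 2 15) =[0, 5, 15, 16, 4, 3, 6, 7, 8, 9, 10, 11, 12, 13, 14, 1, 17, 2]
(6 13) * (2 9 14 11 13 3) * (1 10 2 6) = [0, 10, 9, 6, 4, 5, 3, 7, 8, 14, 2, 13, 12, 1, 11] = (1 10 2 9 14 11 13)(3 6)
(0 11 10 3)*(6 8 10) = (0 11 6 8 10 3) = [11, 1, 2, 0, 4, 5, 8, 7, 10, 9, 3, 6]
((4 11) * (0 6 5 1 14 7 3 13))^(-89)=(0 13 3 7 14 1 5 6)(4 11)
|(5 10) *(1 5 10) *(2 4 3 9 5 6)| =|(10)(1 6 2 4 3 9 5)| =7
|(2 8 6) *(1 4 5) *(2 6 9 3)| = 12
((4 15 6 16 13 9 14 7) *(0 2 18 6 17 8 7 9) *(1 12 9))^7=(0 2 18 6 16 13)(1 14 9 12)(4 17 7 15 8)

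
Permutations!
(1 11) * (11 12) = (1 12 11) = [0, 12, 2, 3, 4, 5, 6, 7, 8, 9, 10, 1, 11]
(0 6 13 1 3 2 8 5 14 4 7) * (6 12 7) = (0 12 7)(1 3 2 8 5 14 4 6 13) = [12, 3, 8, 2, 6, 14, 13, 0, 5, 9, 10, 11, 7, 1, 4]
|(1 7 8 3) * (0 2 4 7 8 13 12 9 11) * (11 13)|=|(0 2 4 7 11)(1 8 3)(9 13 12)|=15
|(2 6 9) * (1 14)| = 6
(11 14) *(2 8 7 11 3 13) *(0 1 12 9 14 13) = [1, 12, 8, 0, 4, 5, 6, 11, 7, 14, 10, 13, 9, 2, 3] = (0 1 12 9 14 3)(2 8 7 11 13)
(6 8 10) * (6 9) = [0, 1, 2, 3, 4, 5, 8, 7, 10, 6, 9] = (6 8 10 9)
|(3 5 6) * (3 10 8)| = 5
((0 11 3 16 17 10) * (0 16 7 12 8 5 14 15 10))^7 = ((0 11 3 7 12 8 5 14 15 10 16 17))^7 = (0 14 3 10 12 17 5 11 15 7 16 8)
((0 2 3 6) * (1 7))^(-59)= ((0 2 3 6)(1 7))^(-59)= (0 2 3 6)(1 7)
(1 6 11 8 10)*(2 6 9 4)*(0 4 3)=(0 4 2 6 11 8 10 1 9 3)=[4, 9, 6, 0, 2, 5, 11, 7, 10, 3, 1, 8]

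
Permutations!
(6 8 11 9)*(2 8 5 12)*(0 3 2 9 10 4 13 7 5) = (0 3 2 8 11 10 4 13 7 5 12 9 6) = [3, 1, 8, 2, 13, 12, 0, 5, 11, 6, 4, 10, 9, 7]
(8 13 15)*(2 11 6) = (2 11 6)(8 13 15) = [0, 1, 11, 3, 4, 5, 2, 7, 13, 9, 10, 6, 12, 15, 14, 8]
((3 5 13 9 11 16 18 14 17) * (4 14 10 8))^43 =(3 10 13 4 11 17 18 5 8 9 14 16) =((3 5 13 9 11 16 18 10 8 4 14 17))^43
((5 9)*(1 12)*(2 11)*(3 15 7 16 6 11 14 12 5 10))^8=(1 6 10 14 7 5 11 3 12 16 9 2 15)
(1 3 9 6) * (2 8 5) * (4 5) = (1 3 9 6)(2 8 4 5) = [0, 3, 8, 9, 5, 2, 1, 7, 4, 6]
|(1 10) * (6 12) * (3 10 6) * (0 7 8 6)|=8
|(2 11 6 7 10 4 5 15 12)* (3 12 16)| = 11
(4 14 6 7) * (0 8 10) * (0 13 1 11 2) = [8, 11, 0, 3, 14, 5, 7, 4, 10, 9, 13, 2, 12, 1, 6] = (0 8 10 13 1 11 2)(4 14 6 7)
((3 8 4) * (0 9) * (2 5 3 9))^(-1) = (0 9 4 8 3 5 2)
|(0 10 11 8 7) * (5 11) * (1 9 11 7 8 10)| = 7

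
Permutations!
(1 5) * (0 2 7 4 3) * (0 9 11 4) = (0 2 7)(1 5)(3 9 11 4) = [2, 5, 7, 9, 3, 1, 6, 0, 8, 11, 10, 4]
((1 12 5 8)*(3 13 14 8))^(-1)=((1 12 5 3 13 14 8))^(-1)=(1 8 14 13 3 5 12)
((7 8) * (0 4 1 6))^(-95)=((0 4 1 6)(7 8))^(-95)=(0 4 1 6)(7 8)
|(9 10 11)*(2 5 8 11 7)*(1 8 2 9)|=|(1 8 11)(2 5)(7 9 10)|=6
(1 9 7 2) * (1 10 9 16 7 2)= (1 16 7)(2 10 9)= [0, 16, 10, 3, 4, 5, 6, 1, 8, 2, 9, 11, 12, 13, 14, 15, 7]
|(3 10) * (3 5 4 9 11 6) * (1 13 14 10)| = 10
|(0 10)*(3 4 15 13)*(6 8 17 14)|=4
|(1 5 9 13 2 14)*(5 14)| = 4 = |(1 14)(2 5 9 13)|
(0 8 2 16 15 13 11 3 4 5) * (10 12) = (0 8 2 16 15 13 11 3 4 5)(10 12) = [8, 1, 16, 4, 5, 0, 6, 7, 2, 9, 12, 3, 10, 11, 14, 13, 15]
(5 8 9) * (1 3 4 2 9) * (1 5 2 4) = (1 3)(2 9)(5 8) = [0, 3, 9, 1, 4, 8, 6, 7, 5, 2]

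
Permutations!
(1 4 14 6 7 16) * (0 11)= (0 11)(1 4 14 6 7 16)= [11, 4, 2, 3, 14, 5, 7, 16, 8, 9, 10, 0, 12, 13, 6, 15, 1]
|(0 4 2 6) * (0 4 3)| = |(0 3)(2 6 4)| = 6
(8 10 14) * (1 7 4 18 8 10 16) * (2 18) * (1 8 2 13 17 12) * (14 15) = (1 7 4 13 17 12)(2 18)(8 16)(10 15 14) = [0, 7, 18, 3, 13, 5, 6, 4, 16, 9, 15, 11, 1, 17, 10, 14, 8, 12, 2]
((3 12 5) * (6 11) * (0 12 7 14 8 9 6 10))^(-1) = ((0 12 5 3 7 14 8 9 6 11 10))^(-1) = (0 10 11 6 9 8 14 7 3 5 12)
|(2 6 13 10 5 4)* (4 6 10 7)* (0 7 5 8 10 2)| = 6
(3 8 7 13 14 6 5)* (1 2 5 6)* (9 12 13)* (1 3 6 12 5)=(1 2)(3 8 7 9 5 6 12 13 14)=[0, 2, 1, 8, 4, 6, 12, 9, 7, 5, 10, 11, 13, 14, 3]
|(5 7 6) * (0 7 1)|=5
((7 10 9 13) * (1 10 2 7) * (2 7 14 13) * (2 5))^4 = (1 2 10 14 9 13 5)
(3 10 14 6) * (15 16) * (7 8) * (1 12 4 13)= (1 12 4 13)(3 10 14 6)(7 8)(15 16)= [0, 12, 2, 10, 13, 5, 3, 8, 7, 9, 14, 11, 4, 1, 6, 16, 15]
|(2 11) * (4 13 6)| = |(2 11)(4 13 6)| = 6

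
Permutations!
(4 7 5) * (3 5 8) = (3 5 4 7 8) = [0, 1, 2, 5, 7, 4, 6, 8, 3]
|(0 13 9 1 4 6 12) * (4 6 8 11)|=|(0 13 9 1 6 12)(4 8 11)|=6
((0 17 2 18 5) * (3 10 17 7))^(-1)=((0 7 3 10 17 2 18 5))^(-1)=(0 5 18 2 17 10 3 7)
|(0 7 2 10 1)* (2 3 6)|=|(0 7 3 6 2 10 1)|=7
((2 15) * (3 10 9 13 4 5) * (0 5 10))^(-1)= (0 3 5)(2 15)(4 13 9 10)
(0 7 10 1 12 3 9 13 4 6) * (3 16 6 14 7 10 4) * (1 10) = (0 1 12 16 6)(3 9 13)(4 14 7) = [1, 12, 2, 9, 14, 5, 0, 4, 8, 13, 10, 11, 16, 3, 7, 15, 6]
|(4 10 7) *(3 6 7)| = 5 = |(3 6 7 4 10)|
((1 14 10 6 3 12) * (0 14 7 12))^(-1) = (0 3 6 10 14)(1 12 7)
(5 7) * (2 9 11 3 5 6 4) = (2 9 11 3 5 7 6 4) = [0, 1, 9, 5, 2, 7, 4, 6, 8, 11, 10, 3]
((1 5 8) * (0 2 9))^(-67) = (0 9 2)(1 8 5)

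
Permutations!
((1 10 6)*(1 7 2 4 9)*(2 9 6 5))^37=(1 6 5 9 4 10 7 2)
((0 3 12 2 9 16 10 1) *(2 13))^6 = (0 16 13)(1 9 12)(2 3 10)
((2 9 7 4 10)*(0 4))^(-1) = (0 7 9 2 10 4)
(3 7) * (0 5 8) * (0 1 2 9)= [5, 2, 9, 7, 4, 8, 6, 3, 1, 0]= (0 5 8 1 2 9)(3 7)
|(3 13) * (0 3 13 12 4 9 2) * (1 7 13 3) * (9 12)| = |(0 1 7 13 3 9 2)(4 12)| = 14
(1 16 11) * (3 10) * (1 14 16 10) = [0, 10, 2, 1, 4, 5, 6, 7, 8, 9, 3, 14, 12, 13, 16, 15, 11] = (1 10 3)(11 14 16)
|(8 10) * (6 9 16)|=6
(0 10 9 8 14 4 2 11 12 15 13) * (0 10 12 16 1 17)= (0 12 15 13 10 9 8 14 4 2 11 16 1 17)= [12, 17, 11, 3, 2, 5, 6, 7, 14, 8, 9, 16, 15, 10, 4, 13, 1, 0]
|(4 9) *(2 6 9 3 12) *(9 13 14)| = |(2 6 13 14 9 4 3 12)| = 8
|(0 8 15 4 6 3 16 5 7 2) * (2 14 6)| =|(0 8 15 4 2)(3 16 5 7 14 6)| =30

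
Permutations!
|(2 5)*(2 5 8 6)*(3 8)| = 4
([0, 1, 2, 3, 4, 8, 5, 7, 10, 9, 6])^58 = (5 10)(6 8)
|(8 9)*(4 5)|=|(4 5)(8 9)|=2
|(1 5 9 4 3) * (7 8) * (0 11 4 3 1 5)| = 12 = |(0 11 4 1)(3 5 9)(7 8)|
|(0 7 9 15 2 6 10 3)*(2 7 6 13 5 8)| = 12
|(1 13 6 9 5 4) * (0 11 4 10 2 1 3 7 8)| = 42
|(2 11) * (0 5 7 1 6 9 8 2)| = |(0 5 7 1 6 9 8 2 11)| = 9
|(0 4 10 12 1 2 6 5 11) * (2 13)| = |(0 4 10 12 1 13 2 6 5 11)| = 10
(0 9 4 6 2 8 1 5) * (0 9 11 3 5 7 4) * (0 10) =(0 11 3 5 9 10)(1 7 4 6 2 8) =[11, 7, 8, 5, 6, 9, 2, 4, 1, 10, 0, 3]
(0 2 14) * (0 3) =(0 2 14 3) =[2, 1, 14, 0, 4, 5, 6, 7, 8, 9, 10, 11, 12, 13, 3]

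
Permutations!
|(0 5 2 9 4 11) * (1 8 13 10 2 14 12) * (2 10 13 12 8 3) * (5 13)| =|(0 13 5 14 8 12 1 3 2 9 4 11)| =12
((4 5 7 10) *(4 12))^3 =(4 10 5 12 7)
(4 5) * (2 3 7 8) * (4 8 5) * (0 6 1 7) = [6, 7, 3, 0, 4, 8, 1, 5, 2] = (0 6 1 7 5 8 2 3)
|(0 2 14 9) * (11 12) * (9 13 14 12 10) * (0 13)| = 8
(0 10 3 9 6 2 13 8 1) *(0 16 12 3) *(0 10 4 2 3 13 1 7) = (0 4 2 1 16 12 13 8 7)(3 9 6) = [4, 16, 1, 9, 2, 5, 3, 0, 7, 6, 10, 11, 13, 8, 14, 15, 12]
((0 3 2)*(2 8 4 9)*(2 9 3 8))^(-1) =(9)(0 2 3 4 8)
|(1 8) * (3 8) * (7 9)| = 6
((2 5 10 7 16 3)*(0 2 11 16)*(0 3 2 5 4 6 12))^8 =(0 4 11 10 12 2 3 5 6 16 7)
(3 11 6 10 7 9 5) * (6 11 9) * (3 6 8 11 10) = (3 9 5 6)(7 8 11 10) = [0, 1, 2, 9, 4, 6, 3, 8, 11, 5, 7, 10]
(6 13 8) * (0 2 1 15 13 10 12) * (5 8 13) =(0 2 1 15 5 8 6 10 12) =[2, 15, 1, 3, 4, 8, 10, 7, 6, 9, 12, 11, 0, 13, 14, 5]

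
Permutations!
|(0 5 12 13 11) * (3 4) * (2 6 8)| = 30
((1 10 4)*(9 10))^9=((1 9 10 4))^9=(1 9 10 4)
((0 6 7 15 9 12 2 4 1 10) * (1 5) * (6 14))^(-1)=((0 14 6 7 15 9 12 2 4 5 1 10))^(-1)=(0 10 1 5 4 2 12 9 15 7 6 14)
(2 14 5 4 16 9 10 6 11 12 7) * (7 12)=(2 14 5 4 16 9 10 6 11 7)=[0, 1, 14, 3, 16, 4, 11, 2, 8, 10, 6, 7, 12, 13, 5, 15, 9]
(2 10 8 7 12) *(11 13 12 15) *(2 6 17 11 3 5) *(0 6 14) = [6, 1, 10, 5, 4, 2, 17, 15, 7, 9, 8, 13, 14, 12, 0, 3, 16, 11] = (0 6 17 11 13 12 14)(2 10 8 7 15 3 5)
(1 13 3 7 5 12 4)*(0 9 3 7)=(0 9 3)(1 13 7 5 12 4)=[9, 13, 2, 0, 1, 12, 6, 5, 8, 3, 10, 11, 4, 7]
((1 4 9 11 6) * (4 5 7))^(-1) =(1 6 11 9 4 7 5)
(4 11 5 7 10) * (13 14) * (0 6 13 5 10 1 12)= [6, 12, 2, 3, 11, 7, 13, 1, 8, 9, 4, 10, 0, 14, 5]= (0 6 13 14 5 7 1 12)(4 11 10)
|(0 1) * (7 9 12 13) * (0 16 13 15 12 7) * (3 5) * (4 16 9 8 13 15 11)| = |(0 1 9 7 8 13)(3 5)(4 16 15 12 11)| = 30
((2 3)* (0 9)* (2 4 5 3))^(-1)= (0 9)(3 5 4)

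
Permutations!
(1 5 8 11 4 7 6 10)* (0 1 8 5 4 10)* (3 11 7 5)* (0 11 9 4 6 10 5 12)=(0 1 6 11 5 3 9 4 12)(7 10 8)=[1, 6, 2, 9, 12, 3, 11, 10, 7, 4, 8, 5, 0]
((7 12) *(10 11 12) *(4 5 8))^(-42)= (7 11)(10 12)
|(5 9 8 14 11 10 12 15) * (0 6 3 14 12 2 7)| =|(0 6 3 14 11 10 2 7)(5 9 8 12 15)| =40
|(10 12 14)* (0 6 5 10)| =6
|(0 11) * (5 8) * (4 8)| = 6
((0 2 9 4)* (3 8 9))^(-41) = (0 2 3 8 9 4)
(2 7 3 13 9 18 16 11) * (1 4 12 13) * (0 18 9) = (0 18 16 11 2 7 3 1 4 12 13) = [18, 4, 7, 1, 12, 5, 6, 3, 8, 9, 10, 2, 13, 0, 14, 15, 11, 17, 16]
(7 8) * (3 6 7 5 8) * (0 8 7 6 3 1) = (0 8 5 7 1) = [8, 0, 2, 3, 4, 7, 6, 1, 5]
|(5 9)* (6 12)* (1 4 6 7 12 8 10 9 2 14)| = |(1 4 6 8 10 9 5 2 14)(7 12)| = 18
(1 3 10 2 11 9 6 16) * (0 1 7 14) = (0 1 3 10 2 11 9 6 16 7 14) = [1, 3, 11, 10, 4, 5, 16, 14, 8, 6, 2, 9, 12, 13, 0, 15, 7]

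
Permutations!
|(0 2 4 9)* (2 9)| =|(0 9)(2 4)| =2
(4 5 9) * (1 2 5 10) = (1 2 5 9 4 10) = [0, 2, 5, 3, 10, 9, 6, 7, 8, 4, 1]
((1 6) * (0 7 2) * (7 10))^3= ((0 10 7 2)(1 6))^3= (0 2 7 10)(1 6)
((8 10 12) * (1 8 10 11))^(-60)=(12)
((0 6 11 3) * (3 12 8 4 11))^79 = (0 6 3)(4 8 12 11)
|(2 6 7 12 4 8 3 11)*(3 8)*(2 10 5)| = 9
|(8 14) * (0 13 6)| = |(0 13 6)(8 14)| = 6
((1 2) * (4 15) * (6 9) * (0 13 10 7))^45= (0 13 10 7)(1 2)(4 15)(6 9)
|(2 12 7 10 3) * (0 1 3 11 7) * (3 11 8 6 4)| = 11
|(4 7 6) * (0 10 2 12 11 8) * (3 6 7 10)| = 9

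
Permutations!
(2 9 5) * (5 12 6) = (2 9 12 6 5) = [0, 1, 9, 3, 4, 2, 5, 7, 8, 12, 10, 11, 6]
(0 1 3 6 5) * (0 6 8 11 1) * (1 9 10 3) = [0, 1, 2, 8, 4, 6, 5, 7, 11, 10, 3, 9] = (3 8 11 9 10)(5 6)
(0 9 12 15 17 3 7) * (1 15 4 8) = (0 9 12 4 8 1 15 17 3 7) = [9, 15, 2, 7, 8, 5, 6, 0, 1, 12, 10, 11, 4, 13, 14, 17, 16, 3]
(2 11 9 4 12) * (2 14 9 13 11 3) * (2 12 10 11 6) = [0, 1, 3, 12, 10, 5, 2, 7, 8, 4, 11, 13, 14, 6, 9] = (2 3 12 14 9 4 10 11 13 6)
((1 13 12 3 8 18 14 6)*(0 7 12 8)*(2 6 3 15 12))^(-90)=(18)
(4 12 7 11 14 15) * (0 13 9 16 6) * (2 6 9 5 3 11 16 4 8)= (0 13 5 3 11 14 15 8 2 6)(4 12 7 16 9)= [13, 1, 6, 11, 12, 3, 0, 16, 2, 4, 10, 14, 7, 5, 15, 8, 9]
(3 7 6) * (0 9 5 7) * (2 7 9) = (0 2 7 6 3)(5 9) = [2, 1, 7, 0, 4, 9, 3, 6, 8, 5]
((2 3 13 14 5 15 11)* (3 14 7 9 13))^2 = (2 5 11 14 15)(7 13 9)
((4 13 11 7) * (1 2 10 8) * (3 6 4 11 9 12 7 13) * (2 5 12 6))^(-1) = ((1 5 12 7 11 13 9 6 4 3 2 10 8))^(-1) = (1 8 10 2 3 4 6 9 13 11 7 12 5)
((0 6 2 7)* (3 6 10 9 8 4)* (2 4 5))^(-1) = (0 7 2 5 8 9 10)(3 4 6)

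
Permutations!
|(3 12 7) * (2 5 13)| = 3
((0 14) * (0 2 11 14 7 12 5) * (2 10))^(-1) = (0 5 12 7)(2 10 14 11)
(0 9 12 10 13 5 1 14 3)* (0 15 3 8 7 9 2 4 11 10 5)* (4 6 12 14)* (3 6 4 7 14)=(0 2 4 11 10 13)(1 7 9 3 15 6 12 5)(8 14)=[2, 7, 4, 15, 11, 1, 12, 9, 14, 3, 13, 10, 5, 0, 8, 6]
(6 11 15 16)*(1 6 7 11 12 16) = (1 6 12 16 7 11 15) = [0, 6, 2, 3, 4, 5, 12, 11, 8, 9, 10, 15, 16, 13, 14, 1, 7]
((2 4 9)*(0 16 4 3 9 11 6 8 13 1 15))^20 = ((0 16 4 11 6 8 13 1 15)(2 3 9))^20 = (0 4 6 13 15 16 11 8 1)(2 9 3)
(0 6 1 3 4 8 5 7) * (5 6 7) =[7, 3, 2, 4, 8, 5, 1, 0, 6] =(0 7)(1 3 4 8 6)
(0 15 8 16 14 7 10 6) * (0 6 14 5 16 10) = (0 15 8 10 14 7)(5 16) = [15, 1, 2, 3, 4, 16, 6, 0, 10, 9, 14, 11, 12, 13, 7, 8, 5]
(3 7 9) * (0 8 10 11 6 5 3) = [8, 1, 2, 7, 4, 3, 5, 9, 10, 0, 11, 6] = (0 8 10 11 6 5 3 7 9)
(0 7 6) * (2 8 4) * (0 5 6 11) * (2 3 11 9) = [7, 1, 8, 11, 3, 6, 5, 9, 4, 2, 10, 0] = (0 7 9 2 8 4 3 11)(5 6)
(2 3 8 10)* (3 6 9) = (2 6 9 3 8 10) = [0, 1, 6, 8, 4, 5, 9, 7, 10, 3, 2]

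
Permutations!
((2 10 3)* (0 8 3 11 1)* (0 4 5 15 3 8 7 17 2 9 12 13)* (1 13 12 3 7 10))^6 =((0 10 11 13)(1 4 5 15 7 17 2)(3 9))^6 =(0 11)(1 2 17 7 15 5 4)(10 13)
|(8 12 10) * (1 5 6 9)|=|(1 5 6 9)(8 12 10)|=12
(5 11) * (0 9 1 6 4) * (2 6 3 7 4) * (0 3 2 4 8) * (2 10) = (0 9 1 10 2 6 4 3 7 8)(5 11) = [9, 10, 6, 7, 3, 11, 4, 8, 0, 1, 2, 5]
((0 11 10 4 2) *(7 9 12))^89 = (0 2 4 10 11)(7 12 9)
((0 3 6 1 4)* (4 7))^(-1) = ((0 3 6 1 7 4))^(-1) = (0 4 7 1 6 3)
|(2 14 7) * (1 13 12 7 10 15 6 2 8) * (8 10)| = 10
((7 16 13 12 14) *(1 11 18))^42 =(18)(7 13 14 16 12)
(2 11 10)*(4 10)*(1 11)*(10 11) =(1 10 2)(4 11) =[0, 10, 1, 3, 11, 5, 6, 7, 8, 9, 2, 4]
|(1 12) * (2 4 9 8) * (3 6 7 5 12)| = 12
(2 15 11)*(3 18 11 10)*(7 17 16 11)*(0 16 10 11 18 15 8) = (0 16 18 7 17 10 3 15 11 2 8) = [16, 1, 8, 15, 4, 5, 6, 17, 0, 9, 3, 2, 12, 13, 14, 11, 18, 10, 7]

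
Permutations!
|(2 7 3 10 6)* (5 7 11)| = |(2 11 5 7 3 10 6)| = 7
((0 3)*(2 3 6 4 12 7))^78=(0 6 4 12 7 2 3)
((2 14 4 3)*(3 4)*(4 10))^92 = ((2 14 3)(4 10))^92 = (2 3 14)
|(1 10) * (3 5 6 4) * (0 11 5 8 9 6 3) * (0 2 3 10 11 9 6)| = 20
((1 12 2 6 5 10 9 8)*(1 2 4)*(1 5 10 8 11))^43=((1 12 4 5 8 2 6 10 9 11))^43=(1 5 6 11 4 2 9 12 8 10)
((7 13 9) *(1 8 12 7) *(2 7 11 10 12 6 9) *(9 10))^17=(1 10 9 6 11 8 12)(2 13 7)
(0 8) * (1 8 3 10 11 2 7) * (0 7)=(0 3 10 11 2)(1 8 7)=[3, 8, 0, 10, 4, 5, 6, 1, 7, 9, 11, 2]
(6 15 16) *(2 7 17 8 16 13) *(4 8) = (2 7 17 4 8 16 6 15 13) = [0, 1, 7, 3, 8, 5, 15, 17, 16, 9, 10, 11, 12, 2, 14, 13, 6, 4]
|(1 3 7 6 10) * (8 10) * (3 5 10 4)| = 15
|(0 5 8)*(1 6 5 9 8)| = |(0 9 8)(1 6 5)| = 3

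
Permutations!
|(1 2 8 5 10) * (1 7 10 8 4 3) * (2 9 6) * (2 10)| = |(1 9 6 10 7 2 4 3)(5 8)| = 8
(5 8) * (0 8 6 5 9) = (0 8 9)(5 6) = [8, 1, 2, 3, 4, 6, 5, 7, 9, 0]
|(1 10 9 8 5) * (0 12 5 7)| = 8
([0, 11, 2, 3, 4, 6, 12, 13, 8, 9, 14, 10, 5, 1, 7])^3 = (1 14)(7 11)(10 13)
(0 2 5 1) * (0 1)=(0 2 5)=[2, 1, 5, 3, 4, 0]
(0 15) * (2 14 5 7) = (0 15)(2 14 5 7) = [15, 1, 14, 3, 4, 7, 6, 2, 8, 9, 10, 11, 12, 13, 5, 0]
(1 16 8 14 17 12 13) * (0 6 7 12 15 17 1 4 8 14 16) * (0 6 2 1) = (0 2 1 6 7 12 13 4 8 16 14)(15 17) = [2, 6, 1, 3, 8, 5, 7, 12, 16, 9, 10, 11, 13, 4, 0, 17, 14, 15]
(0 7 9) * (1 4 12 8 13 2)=(0 7 9)(1 4 12 8 13 2)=[7, 4, 1, 3, 12, 5, 6, 9, 13, 0, 10, 11, 8, 2]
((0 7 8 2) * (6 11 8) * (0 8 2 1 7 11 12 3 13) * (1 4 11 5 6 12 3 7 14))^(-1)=(0 13 3 6 5)(1 14)(2 11 4 8)(7 12)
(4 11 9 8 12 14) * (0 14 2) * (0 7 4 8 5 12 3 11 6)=(0 14 8 3 11 9 5 12 2 7 4 6)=[14, 1, 7, 11, 6, 12, 0, 4, 3, 5, 10, 9, 2, 13, 8]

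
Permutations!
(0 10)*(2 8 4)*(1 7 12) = [10, 7, 8, 3, 2, 5, 6, 12, 4, 9, 0, 11, 1] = (0 10)(1 7 12)(2 8 4)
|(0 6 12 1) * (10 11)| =|(0 6 12 1)(10 11)| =4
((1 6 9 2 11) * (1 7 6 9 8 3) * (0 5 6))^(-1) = (0 7 11 2 9 1 3 8 6 5)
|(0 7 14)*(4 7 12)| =|(0 12 4 7 14)| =5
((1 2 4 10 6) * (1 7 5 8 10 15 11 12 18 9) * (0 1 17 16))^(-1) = (0 16 17 9 18 12 11 15 4 2 1)(5 7 6 10 8)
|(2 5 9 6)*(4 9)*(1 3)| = |(1 3)(2 5 4 9 6)| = 10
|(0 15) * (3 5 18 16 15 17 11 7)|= |(0 17 11 7 3 5 18 16 15)|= 9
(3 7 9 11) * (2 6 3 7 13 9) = (2 6 3 13 9 11 7) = [0, 1, 6, 13, 4, 5, 3, 2, 8, 11, 10, 7, 12, 9]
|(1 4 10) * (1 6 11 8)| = |(1 4 10 6 11 8)| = 6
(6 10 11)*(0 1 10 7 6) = (0 1 10 11)(6 7) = [1, 10, 2, 3, 4, 5, 7, 6, 8, 9, 11, 0]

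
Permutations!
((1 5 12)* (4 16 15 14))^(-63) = ((1 5 12)(4 16 15 14))^(-63) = (4 16 15 14)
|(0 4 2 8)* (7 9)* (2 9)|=|(0 4 9 7 2 8)|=6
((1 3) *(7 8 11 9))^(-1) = (1 3)(7 9 11 8)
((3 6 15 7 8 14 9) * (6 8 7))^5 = ((3 8 14 9)(6 15))^5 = (3 8 14 9)(6 15)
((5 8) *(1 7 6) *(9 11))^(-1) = ((1 7 6)(5 8)(9 11))^(-1) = (1 6 7)(5 8)(9 11)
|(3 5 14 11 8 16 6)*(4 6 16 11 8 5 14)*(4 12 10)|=|(16)(3 14 8 11 5 12 10 4 6)|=9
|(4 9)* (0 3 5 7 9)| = |(0 3 5 7 9 4)| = 6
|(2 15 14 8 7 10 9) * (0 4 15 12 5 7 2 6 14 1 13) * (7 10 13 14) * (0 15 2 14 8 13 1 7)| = |(0 4 2 12 5 10 9 6)(1 8 14 13 15 7)| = 24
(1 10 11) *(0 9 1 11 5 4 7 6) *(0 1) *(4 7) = (11)(0 9)(1 10 5 7 6) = [9, 10, 2, 3, 4, 7, 1, 6, 8, 0, 5, 11]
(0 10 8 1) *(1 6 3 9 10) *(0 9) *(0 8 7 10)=(0 1 9)(3 8 6)(7 10)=[1, 9, 2, 8, 4, 5, 3, 10, 6, 0, 7]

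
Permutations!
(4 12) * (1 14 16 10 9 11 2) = (1 14 16 10 9 11 2)(4 12) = [0, 14, 1, 3, 12, 5, 6, 7, 8, 11, 9, 2, 4, 13, 16, 15, 10]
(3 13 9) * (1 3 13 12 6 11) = (1 3 12 6 11)(9 13) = [0, 3, 2, 12, 4, 5, 11, 7, 8, 13, 10, 1, 6, 9]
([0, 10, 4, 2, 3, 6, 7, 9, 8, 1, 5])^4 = [0, 7, 4, 2, 3, 1, 10, 5, 8, 6, 9]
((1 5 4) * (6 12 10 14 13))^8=(1 4 5)(6 14 12 13 10)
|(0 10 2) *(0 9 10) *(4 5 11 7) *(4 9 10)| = |(2 10)(4 5 11 7 9)| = 10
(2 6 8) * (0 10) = (0 10)(2 6 8) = [10, 1, 6, 3, 4, 5, 8, 7, 2, 9, 0]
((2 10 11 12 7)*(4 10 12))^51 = ((2 12 7)(4 10 11))^51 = (12)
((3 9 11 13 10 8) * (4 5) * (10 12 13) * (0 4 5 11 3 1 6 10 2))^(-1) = (0 2 11 4)(1 8 10 6)(3 9)(12 13)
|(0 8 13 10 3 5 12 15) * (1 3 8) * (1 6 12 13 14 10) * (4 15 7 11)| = |(0 6 12 7 11 4 15)(1 3 5 13)(8 14 10)| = 84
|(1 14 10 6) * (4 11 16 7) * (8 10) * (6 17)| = 12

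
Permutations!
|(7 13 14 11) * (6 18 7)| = |(6 18 7 13 14 11)| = 6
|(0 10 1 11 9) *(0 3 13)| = |(0 10 1 11 9 3 13)| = 7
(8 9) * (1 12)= (1 12)(8 9)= [0, 12, 2, 3, 4, 5, 6, 7, 9, 8, 10, 11, 1]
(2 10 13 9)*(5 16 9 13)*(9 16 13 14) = [0, 1, 10, 3, 4, 13, 6, 7, 8, 2, 5, 11, 12, 14, 9, 15, 16] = (16)(2 10 5 13 14 9)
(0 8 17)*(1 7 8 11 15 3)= (0 11 15 3 1 7 8 17)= [11, 7, 2, 1, 4, 5, 6, 8, 17, 9, 10, 15, 12, 13, 14, 3, 16, 0]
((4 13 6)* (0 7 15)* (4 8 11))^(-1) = ((0 7 15)(4 13 6 8 11))^(-1) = (0 15 7)(4 11 8 6 13)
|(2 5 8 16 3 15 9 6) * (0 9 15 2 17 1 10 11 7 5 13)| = |(0 9 6 17 1 10 11 7 5 8 16 3 2 13)| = 14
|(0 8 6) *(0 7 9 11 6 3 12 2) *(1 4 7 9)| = |(0 8 3 12 2)(1 4 7)(6 9 11)| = 15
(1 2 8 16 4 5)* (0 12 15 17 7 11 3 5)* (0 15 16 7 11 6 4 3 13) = [12, 2, 8, 5, 15, 1, 4, 6, 7, 9, 10, 13, 16, 0, 14, 17, 3, 11] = (0 12 16 3 5 1 2 8 7 6 4 15 17 11 13)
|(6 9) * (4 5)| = |(4 5)(6 9)| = 2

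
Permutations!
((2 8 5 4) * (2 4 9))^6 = (2 5)(8 9)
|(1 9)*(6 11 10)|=6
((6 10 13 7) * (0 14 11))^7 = (0 14 11)(6 7 13 10)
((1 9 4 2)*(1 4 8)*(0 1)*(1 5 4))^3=(0 2 8 4 9 5 1)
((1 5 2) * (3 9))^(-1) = (1 2 5)(3 9)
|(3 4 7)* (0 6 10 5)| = 12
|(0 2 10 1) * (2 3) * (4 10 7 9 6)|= 9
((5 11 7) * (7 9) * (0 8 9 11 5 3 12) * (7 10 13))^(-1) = (0 12 3 7 13 10 9 8)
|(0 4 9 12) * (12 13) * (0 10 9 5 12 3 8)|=|(0 4 5 12 10 9 13 3 8)|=9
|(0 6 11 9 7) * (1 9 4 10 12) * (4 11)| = 8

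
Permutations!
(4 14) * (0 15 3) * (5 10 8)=[15, 1, 2, 0, 14, 10, 6, 7, 5, 9, 8, 11, 12, 13, 4, 3]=(0 15 3)(4 14)(5 10 8)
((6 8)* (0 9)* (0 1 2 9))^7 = ((1 2 9)(6 8))^7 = (1 2 9)(6 8)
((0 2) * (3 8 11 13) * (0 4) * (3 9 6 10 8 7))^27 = (3 7)(6 11)(8 9)(10 13) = ((0 2 4)(3 7)(6 10 8 11 13 9))^27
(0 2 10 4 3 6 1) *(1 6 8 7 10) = [2, 0, 1, 8, 3, 5, 6, 10, 7, 9, 4] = (0 2 1)(3 8 7 10 4)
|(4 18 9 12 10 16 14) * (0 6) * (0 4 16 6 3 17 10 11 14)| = 12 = |(0 3 17 10 6 4 18 9 12 11 14 16)|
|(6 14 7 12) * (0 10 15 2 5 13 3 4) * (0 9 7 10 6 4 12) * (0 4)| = |(0 6 14 10 15 2 5 13 3 12)(4 9 7)| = 30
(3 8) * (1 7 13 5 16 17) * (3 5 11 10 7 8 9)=(1 8 5 16 17)(3 9)(7 13 11 10)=[0, 8, 2, 9, 4, 16, 6, 13, 5, 3, 7, 10, 12, 11, 14, 15, 17, 1]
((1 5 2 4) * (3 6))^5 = (1 5 2 4)(3 6)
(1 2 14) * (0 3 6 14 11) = (0 3 6 14 1 2 11) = [3, 2, 11, 6, 4, 5, 14, 7, 8, 9, 10, 0, 12, 13, 1]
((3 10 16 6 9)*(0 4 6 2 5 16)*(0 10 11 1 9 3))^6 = (16)(0 9 1 11 3 6 4)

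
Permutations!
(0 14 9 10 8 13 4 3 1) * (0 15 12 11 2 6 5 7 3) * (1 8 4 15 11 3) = (0 14 9 10 4)(1 11 2 6 5 7)(3 8 13 15 12) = [14, 11, 6, 8, 0, 7, 5, 1, 13, 10, 4, 2, 3, 15, 9, 12]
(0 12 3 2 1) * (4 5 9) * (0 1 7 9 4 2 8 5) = (0 12 3 8 5 4)(2 7 9) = [12, 1, 7, 8, 0, 4, 6, 9, 5, 2, 10, 11, 3]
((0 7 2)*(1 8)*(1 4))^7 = ((0 7 2)(1 8 4))^7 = (0 7 2)(1 8 4)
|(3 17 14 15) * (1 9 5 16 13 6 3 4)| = |(1 9 5 16 13 6 3 17 14 15 4)| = 11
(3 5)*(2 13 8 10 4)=(2 13 8 10 4)(3 5)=[0, 1, 13, 5, 2, 3, 6, 7, 10, 9, 4, 11, 12, 8]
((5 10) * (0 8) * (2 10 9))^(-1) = ((0 8)(2 10 5 9))^(-1) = (0 8)(2 9 5 10)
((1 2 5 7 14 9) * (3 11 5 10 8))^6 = (1 5 10 14 3)(2 7 8 9 11)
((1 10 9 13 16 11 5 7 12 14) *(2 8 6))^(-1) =((1 10 9 13 16 11 5 7 12 14)(2 8 6))^(-1) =(1 14 12 7 5 11 16 13 9 10)(2 6 8)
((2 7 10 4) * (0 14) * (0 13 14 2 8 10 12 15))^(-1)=((0 2 7 12 15)(4 8 10)(13 14))^(-1)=(0 15 12 7 2)(4 10 8)(13 14)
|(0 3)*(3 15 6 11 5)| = |(0 15 6 11 5 3)| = 6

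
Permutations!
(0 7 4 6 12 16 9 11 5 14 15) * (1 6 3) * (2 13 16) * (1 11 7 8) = (0 8 1 6 12 2 13 16 9 7 4 3 11 5 14 15) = [8, 6, 13, 11, 3, 14, 12, 4, 1, 7, 10, 5, 2, 16, 15, 0, 9]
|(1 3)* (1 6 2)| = 4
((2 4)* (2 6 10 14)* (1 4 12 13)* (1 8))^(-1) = (1 8 13 12 2 14 10 6 4)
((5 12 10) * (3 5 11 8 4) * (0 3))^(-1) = (0 4 8 11 10 12 5 3)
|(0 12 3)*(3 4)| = |(0 12 4 3)| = 4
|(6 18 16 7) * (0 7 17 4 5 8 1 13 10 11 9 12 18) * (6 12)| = 15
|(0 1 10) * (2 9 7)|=|(0 1 10)(2 9 7)|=3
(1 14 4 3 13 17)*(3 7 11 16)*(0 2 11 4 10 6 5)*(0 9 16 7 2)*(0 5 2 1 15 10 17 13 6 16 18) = [5, 14, 11, 6, 1, 9, 2, 4, 8, 18, 16, 7, 12, 13, 17, 10, 3, 15, 0] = (0 5 9 18)(1 14 17 15 10 16 3 6 2 11 7 4)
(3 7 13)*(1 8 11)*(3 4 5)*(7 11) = [0, 8, 2, 11, 5, 3, 6, 13, 7, 9, 10, 1, 12, 4] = (1 8 7 13 4 5 3 11)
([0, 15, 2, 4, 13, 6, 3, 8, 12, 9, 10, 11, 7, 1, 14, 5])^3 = [0, 6, 2, 1, 15, 4, 13, 7, 8, 9, 10, 11, 12, 5, 14, 3]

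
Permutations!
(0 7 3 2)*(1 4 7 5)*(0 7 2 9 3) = [5, 4, 7, 9, 2, 1, 6, 0, 8, 3] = (0 5 1 4 2 7)(3 9)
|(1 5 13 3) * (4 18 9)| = 12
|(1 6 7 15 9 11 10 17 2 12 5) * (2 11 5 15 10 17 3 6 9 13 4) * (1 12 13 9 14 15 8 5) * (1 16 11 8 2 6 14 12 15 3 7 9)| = 26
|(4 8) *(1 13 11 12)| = |(1 13 11 12)(4 8)| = 4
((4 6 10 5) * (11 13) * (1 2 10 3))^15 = ((1 2 10 5 4 6 3)(11 13))^15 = (1 2 10 5 4 6 3)(11 13)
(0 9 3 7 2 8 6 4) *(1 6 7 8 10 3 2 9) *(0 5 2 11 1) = [0, 6, 10, 8, 5, 2, 4, 9, 7, 11, 3, 1] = (1 6 4 5 2 10 3 8 7 9 11)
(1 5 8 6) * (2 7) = (1 5 8 6)(2 7) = [0, 5, 7, 3, 4, 8, 1, 2, 6]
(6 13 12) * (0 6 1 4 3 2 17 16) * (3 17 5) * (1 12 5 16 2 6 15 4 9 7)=(0 15 4 17 2 16)(1 9 7)(3 6 13 5)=[15, 9, 16, 6, 17, 3, 13, 1, 8, 7, 10, 11, 12, 5, 14, 4, 0, 2]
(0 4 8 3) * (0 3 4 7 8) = (0 7 8 4) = [7, 1, 2, 3, 0, 5, 6, 8, 4]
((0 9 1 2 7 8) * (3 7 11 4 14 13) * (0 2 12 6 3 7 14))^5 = (0 3 2 1 13 4 6 8 9 14 11 12 7)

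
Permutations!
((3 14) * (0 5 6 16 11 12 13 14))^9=((0 5 6 16 11 12 13 14 3))^9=(16)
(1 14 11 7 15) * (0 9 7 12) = (0 9 7 15 1 14 11 12) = [9, 14, 2, 3, 4, 5, 6, 15, 8, 7, 10, 12, 0, 13, 11, 1]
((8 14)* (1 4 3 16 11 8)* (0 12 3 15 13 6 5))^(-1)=((0 12 3 16 11 8 14 1 4 15 13 6 5))^(-1)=(0 5 6 13 15 4 1 14 8 11 16 3 12)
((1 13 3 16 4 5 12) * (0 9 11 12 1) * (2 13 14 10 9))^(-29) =((0 2 13 3 16 4 5 1 14 10 9 11 12))^(-29) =(0 9 1 16 2 11 14 4 13 12 10 5 3)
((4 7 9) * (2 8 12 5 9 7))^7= ((2 8 12 5 9 4))^7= (2 8 12 5 9 4)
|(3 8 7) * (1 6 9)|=3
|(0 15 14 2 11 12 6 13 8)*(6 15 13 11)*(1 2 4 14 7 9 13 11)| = |(0 11 12 15 7 9 13 8)(1 2 6)(4 14)| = 24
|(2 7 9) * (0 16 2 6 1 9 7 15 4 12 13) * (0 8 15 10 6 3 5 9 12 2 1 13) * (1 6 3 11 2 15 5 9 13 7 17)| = |(0 16 6 7 17 1 12)(2 10 3 9 11)(4 15)(5 13 8)| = 210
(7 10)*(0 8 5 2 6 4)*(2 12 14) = (0 8 5 12 14 2 6 4)(7 10) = [8, 1, 6, 3, 0, 12, 4, 10, 5, 9, 7, 11, 14, 13, 2]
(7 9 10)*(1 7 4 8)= (1 7 9 10 4 8)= [0, 7, 2, 3, 8, 5, 6, 9, 1, 10, 4]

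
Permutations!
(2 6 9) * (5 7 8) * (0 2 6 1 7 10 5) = [2, 7, 1, 3, 4, 10, 9, 8, 0, 6, 5] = (0 2 1 7 8)(5 10)(6 9)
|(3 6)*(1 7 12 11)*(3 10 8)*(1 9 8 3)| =|(1 7 12 11 9 8)(3 6 10)| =6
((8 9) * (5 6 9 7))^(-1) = ((5 6 9 8 7))^(-1) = (5 7 8 9 6)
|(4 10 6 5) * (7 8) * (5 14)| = |(4 10 6 14 5)(7 8)| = 10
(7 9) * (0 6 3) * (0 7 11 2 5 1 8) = (0 6 3 7 9 11 2 5 1 8) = [6, 8, 5, 7, 4, 1, 3, 9, 0, 11, 10, 2]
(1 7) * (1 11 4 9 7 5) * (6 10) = (1 5)(4 9 7 11)(6 10) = [0, 5, 2, 3, 9, 1, 10, 11, 8, 7, 6, 4]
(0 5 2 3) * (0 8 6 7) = [5, 1, 3, 8, 4, 2, 7, 0, 6] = (0 5 2 3 8 6 7)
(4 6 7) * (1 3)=(1 3)(4 6 7)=[0, 3, 2, 1, 6, 5, 7, 4]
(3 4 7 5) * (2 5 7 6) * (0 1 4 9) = (0 1 4 6 2 5 3 9) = [1, 4, 5, 9, 6, 3, 2, 7, 8, 0]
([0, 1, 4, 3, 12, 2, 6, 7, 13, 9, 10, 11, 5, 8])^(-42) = [0, 1, 12, 3, 5, 4, 6, 7, 8, 9, 10, 11, 2, 13]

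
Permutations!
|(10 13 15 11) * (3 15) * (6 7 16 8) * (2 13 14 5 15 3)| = |(2 13)(5 15 11 10 14)(6 7 16 8)| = 20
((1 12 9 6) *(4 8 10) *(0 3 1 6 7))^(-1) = (0 7 9 12 1 3)(4 10 8)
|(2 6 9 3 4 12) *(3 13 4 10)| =|(2 6 9 13 4 12)(3 10)| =6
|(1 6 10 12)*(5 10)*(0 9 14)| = |(0 9 14)(1 6 5 10 12)| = 15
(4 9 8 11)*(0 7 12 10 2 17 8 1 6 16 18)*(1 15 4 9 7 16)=(0 16 18)(1 6)(2 17 8 11 9 15 4 7 12 10)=[16, 6, 17, 3, 7, 5, 1, 12, 11, 15, 2, 9, 10, 13, 14, 4, 18, 8, 0]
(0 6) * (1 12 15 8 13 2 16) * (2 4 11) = (0 6)(1 12 15 8 13 4 11 2 16) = [6, 12, 16, 3, 11, 5, 0, 7, 13, 9, 10, 2, 15, 4, 14, 8, 1]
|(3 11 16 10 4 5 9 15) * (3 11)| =|(4 5 9 15 11 16 10)| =7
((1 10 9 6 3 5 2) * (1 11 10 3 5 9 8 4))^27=(1 10 5 3 8 2 9 4 11 6)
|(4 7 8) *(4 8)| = 2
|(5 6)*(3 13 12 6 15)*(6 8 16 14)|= 9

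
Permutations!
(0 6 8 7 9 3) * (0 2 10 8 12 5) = (0 6 12 5)(2 10 8 7 9 3) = [6, 1, 10, 2, 4, 0, 12, 9, 7, 3, 8, 11, 5]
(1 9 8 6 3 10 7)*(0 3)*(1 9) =(0 3 10 7 9 8 6) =[3, 1, 2, 10, 4, 5, 0, 9, 6, 8, 7]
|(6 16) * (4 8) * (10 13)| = 2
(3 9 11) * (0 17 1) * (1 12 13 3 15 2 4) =(0 17 12 13 3 9 11 15 2 4 1) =[17, 0, 4, 9, 1, 5, 6, 7, 8, 11, 10, 15, 13, 3, 14, 2, 16, 12]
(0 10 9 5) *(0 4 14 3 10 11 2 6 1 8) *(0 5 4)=(0 11 2 6 1 8 5)(3 10 9 4 14)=[11, 8, 6, 10, 14, 0, 1, 7, 5, 4, 9, 2, 12, 13, 3]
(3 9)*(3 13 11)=(3 9 13 11)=[0, 1, 2, 9, 4, 5, 6, 7, 8, 13, 10, 3, 12, 11]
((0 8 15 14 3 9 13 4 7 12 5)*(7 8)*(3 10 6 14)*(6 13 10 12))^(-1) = (0 5 12 14 6 7)(3 15 8 4 13 10 9)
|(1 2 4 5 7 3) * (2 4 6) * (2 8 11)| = 20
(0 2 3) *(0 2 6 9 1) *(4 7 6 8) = (0 8 4 7 6 9 1)(2 3) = [8, 0, 3, 2, 7, 5, 9, 6, 4, 1]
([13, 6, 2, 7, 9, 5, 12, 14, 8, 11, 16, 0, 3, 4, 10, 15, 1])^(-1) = (0 11 9 4 13)(1 16 10 14 7 3 12 6)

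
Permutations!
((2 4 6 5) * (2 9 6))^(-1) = (2 4)(5 6 9)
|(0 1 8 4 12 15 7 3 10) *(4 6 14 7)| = |(0 1 8 6 14 7 3 10)(4 12 15)| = 24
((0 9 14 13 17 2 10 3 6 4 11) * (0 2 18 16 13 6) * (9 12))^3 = (0 14 11 3 9 4 10 12 6 2)(13 16 18 17)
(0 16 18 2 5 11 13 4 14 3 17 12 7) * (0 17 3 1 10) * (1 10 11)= [16, 11, 5, 3, 14, 1, 6, 17, 8, 9, 0, 13, 7, 4, 10, 15, 18, 12, 2]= (0 16 18 2 5 1 11 13 4 14 10)(7 17 12)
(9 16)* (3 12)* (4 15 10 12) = (3 4 15 10 12)(9 16) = [0, 1, 2, 4, 15, 5, 6, 7, 8, 16, 12, 11, 3, 13, 14, 10, 9]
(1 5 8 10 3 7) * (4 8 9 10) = [0, 5, 2, 7, 8, 9, 6, 1, 4, 10, 3] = (1 5 9 10 3 7)(4 8)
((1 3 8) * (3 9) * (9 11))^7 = ((1 11 9 3 8))^7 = (1 9 8 11 3)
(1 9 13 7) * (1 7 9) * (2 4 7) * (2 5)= (2 4 7 5)(9 13)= [0, 1, 4, 3, 7, 2, 6, 5, 8, 13, 10, 11, 12, 9]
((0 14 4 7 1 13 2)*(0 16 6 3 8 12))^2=(0 4 1 2 6 8)(3 12 14 7 13 16)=((0 14 4 7 1 13 2 16 6 3 8 12))^2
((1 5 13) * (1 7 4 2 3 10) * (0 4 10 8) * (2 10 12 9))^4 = ((0 4 10 1 5 13 7 12 9 2 3 8))^4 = (0 5 9)(1 12 8)(2 4 13)(3 10 7)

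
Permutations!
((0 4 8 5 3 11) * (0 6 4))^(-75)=((3 11 6 4 8 5))^(-75)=(3 4)(5 6)(8 11)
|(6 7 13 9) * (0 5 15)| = 12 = |(0 5 15)(6 7 13 9)|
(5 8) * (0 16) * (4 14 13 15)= (0 16)(4 14 13 15)(5 8)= [16, 1, 2, 3, 14, 8, 6, 7, 5, 9, 10, 11, 12, 15, 13, 4, 0]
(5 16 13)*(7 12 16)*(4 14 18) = (4 14 18)(5 7 12 16 13) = [0, 1, 2, 3, 14, 7, 6, 12, 8, 9, 10, 11, 16, 5, 18, 15, 13, 17, 4]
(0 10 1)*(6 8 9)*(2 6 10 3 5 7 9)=[3, 0, 6, 5, 4, 7, 8, 9, 2, 10, 1]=(0 3 5 7 9 10 1)(2 6 8)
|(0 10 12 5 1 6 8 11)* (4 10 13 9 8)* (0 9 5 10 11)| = |(0 13 5 1 6 4 11 9 8)(10 12)| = 18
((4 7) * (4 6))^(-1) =(4 6 7)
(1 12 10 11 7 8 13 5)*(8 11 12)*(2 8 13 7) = (1 13 5)(2 8 7 11)(10 12) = [0, 13, 8, 3, 4, 1, 6, 11, 7, 9, 12, 2, 10, 5]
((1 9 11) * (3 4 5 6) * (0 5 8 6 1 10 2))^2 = (0 1 11 2 5 9 10)(3 8)(4 6)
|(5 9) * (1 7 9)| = 4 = |(1 7 9 5)|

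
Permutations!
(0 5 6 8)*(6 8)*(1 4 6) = (0 5 8)(1 4 6) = [5, 4, 2, 3, 6, 8, 1, 7, 0]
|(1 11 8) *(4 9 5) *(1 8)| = 6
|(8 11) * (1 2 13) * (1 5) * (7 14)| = 4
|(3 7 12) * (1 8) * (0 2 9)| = |(0 2 9)(1 8)(3 7 12)| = 6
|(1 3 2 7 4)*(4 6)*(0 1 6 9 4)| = |(0 1 3 2 7 9 4 6)| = 8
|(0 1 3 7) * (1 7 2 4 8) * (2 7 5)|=|(0 5 2 4 8 1 3 7)|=8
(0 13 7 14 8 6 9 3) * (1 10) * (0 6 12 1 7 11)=(0 13 11)(1 10 7 14 8 12)(3 6 9)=[13, 10, 2, 6, 4, 5, 9, 14, 12, 3, 7, 0, 1, 11, 8]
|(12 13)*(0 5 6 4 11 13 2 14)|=9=|(0 5 6 4 11 13 12 2 14)|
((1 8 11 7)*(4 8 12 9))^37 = (1 9 8 7 12 4 11)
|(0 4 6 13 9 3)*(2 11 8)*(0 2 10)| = |(0 4 6 13 9 3 2 11 8 10)| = 10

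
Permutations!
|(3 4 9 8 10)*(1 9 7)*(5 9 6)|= |(1 6 5 9 8 10 3 4 7)|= 9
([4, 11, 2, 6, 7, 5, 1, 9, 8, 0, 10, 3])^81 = (0 4 7 9)(1 11 3 6)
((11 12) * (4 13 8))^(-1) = ((4 13 8)(11 12))^(-1) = (4 8 13)(11 12)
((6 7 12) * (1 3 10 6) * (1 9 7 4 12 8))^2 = (1 10 4 9 8 3 6 12 7)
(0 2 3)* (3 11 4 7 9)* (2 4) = (0 4 7 9 3)(2 11) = [4, 1, 11, 0, 7, 5, 6, 9, 8, 3, 10, 2]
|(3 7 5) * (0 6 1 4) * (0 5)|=|(0 6 1 4 5 3 7)|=7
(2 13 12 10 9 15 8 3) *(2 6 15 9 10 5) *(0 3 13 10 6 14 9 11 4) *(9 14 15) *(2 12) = (0 3 15 8 13 2 10 6 9 11 4)(5 12) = [3, 1, 10, 15, 0, 12, 9, 7, 13, 11, 6, 4, 5, 2, 14, 8]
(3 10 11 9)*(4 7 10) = (3 4 7 10 11 9) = [0, 1, 2, 4, 7, 5, 6, 10, 8, 3, 11, 9]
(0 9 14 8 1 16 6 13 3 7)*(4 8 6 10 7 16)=[9, 4, 2, 16, 8, 5, 13, 0, 1, 14, 7, 11, 12, 3, 6, 15, 10]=(0 9 14 6 13 3 16 10 7)(1 4 8)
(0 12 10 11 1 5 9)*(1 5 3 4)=(0 12 10 11 5 9)(1 3 4)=[12, 3, 2, 4, 1, 9, 6, 7, 8, 0, 11, 5, 10]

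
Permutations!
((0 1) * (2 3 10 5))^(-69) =(0 1)(2 5 10 3)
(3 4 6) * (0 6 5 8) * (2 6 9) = [9, 1, 6, 4, 5, 8, 3, 7, 0, 2] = (0 9 2 6 3 4 5 8)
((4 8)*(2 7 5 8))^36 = ((2 7 5 8 4))^36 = (2 7 5 8 4)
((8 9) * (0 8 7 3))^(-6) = (0 3 7 9 8)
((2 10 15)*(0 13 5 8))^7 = ((0 13 5 8)(2 10 15))^7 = (0 8 5 13)(2 10 15)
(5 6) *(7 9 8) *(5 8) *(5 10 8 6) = (7 9 10 8) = [0, 1, 2, 3, 4, 5, 6, 9, 7, 10, 8]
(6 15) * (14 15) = (6 14 15) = [0, 1, 2, 3, 4, 5, 14, 7, 8, 9, 10, 11, 12, 13, 15, 6]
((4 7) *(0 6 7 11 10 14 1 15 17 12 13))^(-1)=((0 6 7 4 11 10 14 1 15 17 12 13))^(-1)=(0 13 12 17 15 1 14 10 11 4 7 6)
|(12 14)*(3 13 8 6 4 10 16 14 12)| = 8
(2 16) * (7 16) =(2 7 16) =[0, 1, 7, 3, 4, 5, 6, 16, 8, 9, 10, 11, 12, 13, 14, 15, 2]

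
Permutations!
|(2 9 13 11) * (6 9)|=|(2 6 9 13 11)|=5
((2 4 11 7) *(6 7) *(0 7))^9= ((0 7 2 4 11 6))^9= (0 4)(2 6)(7 11)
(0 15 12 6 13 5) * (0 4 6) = (0 15 12)(4 6 13 5) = [15, 1, 2, 3, 6, 4, 13, 7, 8, 9, 10, 11, 0, 5, 14, 12]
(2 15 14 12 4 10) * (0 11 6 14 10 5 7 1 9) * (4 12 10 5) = (0 11 6 14 10 2 15 5 7 1 9) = [11, 9, 15, 3, 4, 7, 14, 1, 8, 0, 2, 6, 12, 13, 10, 5]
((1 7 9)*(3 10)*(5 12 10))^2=(1 9 7)(3 12)(5 10)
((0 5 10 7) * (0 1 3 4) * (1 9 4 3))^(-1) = (0 4 9 7 10 5)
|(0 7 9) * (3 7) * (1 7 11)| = |(0 3 11 1 7 9)| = 6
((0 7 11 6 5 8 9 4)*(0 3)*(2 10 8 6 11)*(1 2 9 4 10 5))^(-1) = (11)(0 3 4 8 10 9 7)(1 6 5 2)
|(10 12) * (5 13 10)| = 4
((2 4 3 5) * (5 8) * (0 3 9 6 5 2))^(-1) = (0 5 6 9 4 2 8 3)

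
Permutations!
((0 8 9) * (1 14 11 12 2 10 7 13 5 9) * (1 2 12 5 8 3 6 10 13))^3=((0 3 6 10 7 1 14 11 5 9)(2 13 8))^3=(0 10 14 9 6 1 5 3 7 11)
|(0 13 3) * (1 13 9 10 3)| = 4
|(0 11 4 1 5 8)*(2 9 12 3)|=12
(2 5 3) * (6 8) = [0, 1, 5, 2, 4, 3, 8, 7, 6] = (2 5 3)(6 8)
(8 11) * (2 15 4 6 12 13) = (2 15 4 6 12 13)(8 11) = [0, 1, 15, 3, 6, 5, 12, 7, 11, 9, 10, 8, 13, 2, 14, 4]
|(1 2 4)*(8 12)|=6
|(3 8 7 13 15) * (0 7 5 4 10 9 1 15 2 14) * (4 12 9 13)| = 7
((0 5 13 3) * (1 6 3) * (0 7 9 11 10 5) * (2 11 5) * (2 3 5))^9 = ((1 6 5 13)(2 11 10 3 7 9))^9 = (1 6 5 13)(2 3)(7 11)(9 10)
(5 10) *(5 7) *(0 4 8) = (0 4 8)(5 10 7) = [4, 1, 2, 3, 8, 10, 6, 5, 0, 9, 7]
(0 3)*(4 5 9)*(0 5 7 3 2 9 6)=(0 2 9 4 7 3 5 6)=[2, 1, 9, 5, 7, 6, 0, 3, 8, 4]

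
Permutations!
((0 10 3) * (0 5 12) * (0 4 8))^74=(0 12 10 4 3 8 5)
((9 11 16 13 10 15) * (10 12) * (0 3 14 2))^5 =(0 3 14 2)(9 10 13 11 15 12 16)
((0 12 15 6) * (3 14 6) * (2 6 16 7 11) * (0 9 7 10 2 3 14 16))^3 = (0 14 15 12)(2 7 16 6 11 10 9 3)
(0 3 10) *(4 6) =(0 3 10)(4 6) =[3, 1, 2, 10, 6, 5, 4, 7, 8, 9, 0]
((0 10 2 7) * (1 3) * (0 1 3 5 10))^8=(1 2 5 7 10)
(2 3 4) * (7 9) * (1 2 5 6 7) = (1 2 3 4 5 6 7 9) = [0, 2, 3, 4, 5, 6, 7, 9, 8, 1]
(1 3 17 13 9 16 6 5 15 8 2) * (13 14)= (1 3 17 14 13 9 16 6 5 15 8 2)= [0, 3, 1, 17, 4, 15, 5, 7, 2, 16, 10, 11, 12, 9, 13, 8, 6, 14]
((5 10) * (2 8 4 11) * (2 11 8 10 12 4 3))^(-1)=(2 3 8 4 12 5 10)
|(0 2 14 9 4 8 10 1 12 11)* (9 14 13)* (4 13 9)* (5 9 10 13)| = |(14)(0 2 10 1 12 11)(4 8 13)(5 9)| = 6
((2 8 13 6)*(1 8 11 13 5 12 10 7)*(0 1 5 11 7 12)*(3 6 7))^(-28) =((0 1 8 11 13 7 5)(2 3 6)(10 12))^(-28) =(13)(2 6 3)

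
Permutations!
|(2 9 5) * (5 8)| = |(2 9 8 5)| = 4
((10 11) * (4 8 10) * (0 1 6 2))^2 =(0 6)(1 2)(4 10)(8 11) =((0 1 6 2)(4 8 10 11))^2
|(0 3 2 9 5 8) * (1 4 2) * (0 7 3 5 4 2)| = 9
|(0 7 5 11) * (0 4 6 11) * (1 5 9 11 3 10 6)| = |(0 7 9 11 4 1 5)(3 10 6)| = 21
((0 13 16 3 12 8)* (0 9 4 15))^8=(0 15 4 9 8 12 3 16 13)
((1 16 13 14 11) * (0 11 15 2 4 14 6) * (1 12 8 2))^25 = ((0 11 12 8 2 4 14 15 1 16 13 6))^25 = (0 11 12 8 2 4 14 15 1 16 13 6)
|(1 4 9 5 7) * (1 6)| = 6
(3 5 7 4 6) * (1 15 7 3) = (1 15 7 4 6)(3 5) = [0, 15, 2, 5, 6, 3, 1, 4, 8, 9, 10, 11, 12, 13, 14, 7]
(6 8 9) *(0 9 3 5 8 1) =(0 9 6 1)(3 5 8) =[9, 0, 2, 5, 4, 8, 1, 7, 3, 6]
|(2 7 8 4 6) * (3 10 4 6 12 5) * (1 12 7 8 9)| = 24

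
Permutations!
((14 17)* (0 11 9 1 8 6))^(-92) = ((0 11 9 1 8 6)(14 17))^(-92) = (17)(0 8 9)(1 11 6)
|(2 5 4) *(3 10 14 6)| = 12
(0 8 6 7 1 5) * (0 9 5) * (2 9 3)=[8, 0, 9, 2, 4, 3, 7, 1, 6, 5]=(0 8 6 7 1)(2 9 5 3)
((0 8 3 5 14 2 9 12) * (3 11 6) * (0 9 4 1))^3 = ((0 8 11 6 3 5 14 2 4 1)(9 12))^3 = (0 6 14 1 11 5 4 8 3 2)(9 12)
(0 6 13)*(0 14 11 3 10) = (0 6 13 14 11 3 10) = [6, 1, 2, 10, 4, 5, 13, 7, 8, 9, 0, 3, 12, 14, 11]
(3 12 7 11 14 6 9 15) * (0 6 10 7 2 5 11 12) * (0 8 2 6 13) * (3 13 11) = (0 11 14 10 7 12 6 9 15 13)(2 5 3 8) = [11, 1, 5, 8, 4, 3, 9, 12, 2, 15, 7, 14, 6, 0, 10, 13]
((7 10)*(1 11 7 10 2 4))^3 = (1 2 11 4 7)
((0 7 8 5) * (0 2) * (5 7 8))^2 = ((0 8 7 5 2))^2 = (0 7 2 8 5)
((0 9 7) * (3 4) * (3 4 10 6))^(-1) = (0 7 9)(3 6 10) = ((0 9 7)(3 10 6))^(-1)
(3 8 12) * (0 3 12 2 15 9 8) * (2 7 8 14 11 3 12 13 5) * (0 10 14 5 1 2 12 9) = [9, 2, 15, 10, 4, 12, 6, 8, 7, 5, 14, 3, 13, 1, 11, 0] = (0 9 5 12 13 1 2 15)(3 10 14 11)(7 8)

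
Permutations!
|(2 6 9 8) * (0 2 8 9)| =3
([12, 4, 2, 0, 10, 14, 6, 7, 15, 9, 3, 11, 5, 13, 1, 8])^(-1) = (0 3 10 4 1 14 5 12)(8 15)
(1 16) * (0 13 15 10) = [13, 16, 2, 3, 4, 5, 6, 7, 8, 9, 0, 11, 12, 15, 14, 10, 1] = (0 13 15 10)(1 16)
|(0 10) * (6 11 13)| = |(0 10)(6 11 13)| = 6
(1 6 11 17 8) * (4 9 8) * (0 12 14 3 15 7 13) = (0 12 14 3 15 7 13)(1 6 11 17 4 9 8) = [12, 6, 2, 15, 9, 5, 11, 13, 1, 8, 10, 17, 14, 0, 3, 7, 16, 4]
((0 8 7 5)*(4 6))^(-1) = ((0 8 7 5)(4 6))^(-1) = (0 5 7 8)(4 6)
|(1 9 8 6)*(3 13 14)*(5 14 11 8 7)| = |(1 9 7 5 14 3 13 11 8 6)| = 10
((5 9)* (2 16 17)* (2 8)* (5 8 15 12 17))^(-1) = (2 8 9 5 16)(12 15 17)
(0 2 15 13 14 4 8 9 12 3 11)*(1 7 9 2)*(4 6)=(0 1 7 9 12 3 11)(2 15 13 14 6 4 8)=[1, 7, 15, 11, 8, 5, 4, 9, 2, 12, 10, 0, 3, 14, 6, 13]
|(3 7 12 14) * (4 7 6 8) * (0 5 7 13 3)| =|(0 5 7 12 14)(3 6 8 4 13)| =5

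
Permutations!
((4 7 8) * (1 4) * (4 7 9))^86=((1 7 8)(4 9))^86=(9)(1 8 7)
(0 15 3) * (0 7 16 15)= [0, 1, 2, 7, 4, 5, 6, 16, 8, 9, 10, 11, 12, 13, 14, 3, 15]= (3 7 16 15)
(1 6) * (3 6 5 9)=(1 5 9 3 6)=[0, 5, 2, 6, 4, 9, 1, 7, 8, 3]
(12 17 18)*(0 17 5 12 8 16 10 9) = (0 17 18 8 16 10 9)(5 12) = [17, 1, 2, 3, 4, 12, 6, 7, 16, 0, 9, 11, 5, 13, 14, 15, 10, 18, 8]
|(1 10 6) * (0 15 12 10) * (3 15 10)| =12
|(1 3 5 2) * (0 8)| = |(0 8)(1 3 5 2)| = 4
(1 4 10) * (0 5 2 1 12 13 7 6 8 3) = (0 5 2 1 4 10 12 13 7 6 8 3) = [5, 4, 1, 0, 10, 2, 8, 6, 3, 9, 12, 11, 13, 7]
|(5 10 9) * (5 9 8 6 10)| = |(6 10 8)| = 3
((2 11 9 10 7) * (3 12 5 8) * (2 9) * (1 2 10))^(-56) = ((1 2 11 10 7 9)(3 12 5 8))^(-56) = (12)(1 7 11)(2 9 10)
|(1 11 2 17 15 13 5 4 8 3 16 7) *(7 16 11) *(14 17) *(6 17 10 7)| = |(1 6 17 15 13 5 4 8 3 11 2 14 10 7)| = 14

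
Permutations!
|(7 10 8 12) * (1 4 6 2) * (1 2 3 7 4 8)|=|(1 8 12 4 6 3 7 10)|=8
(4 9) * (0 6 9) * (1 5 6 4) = (0 4)(1 5 6 9) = [4, 5, 2, 3, 0, 6, 9, 7, 8, 1]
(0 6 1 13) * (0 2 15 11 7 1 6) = [0, 13, 15, 3, 4, 5, 6, 1, 8, 9, 10, 7, 12, 2, 14, 11] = (1 13 2 15 11 7)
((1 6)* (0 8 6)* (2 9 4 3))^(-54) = (0 6)(1 8)(2 4)(3 9)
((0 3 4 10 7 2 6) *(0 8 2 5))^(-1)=(0 5 7 10 4 3)(2 8 6)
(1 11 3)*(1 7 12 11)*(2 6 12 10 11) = (2 6 12)(3 7 10 11) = [0, 1, 6, 7, 4, 5, 12, 10, 8, 9, 11, 3, 2]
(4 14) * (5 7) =(4 14)(5 7) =[0, 1, 2, 3, 14, 7, 6, 5, 8, 9, 10, 11, 12, 13, 4]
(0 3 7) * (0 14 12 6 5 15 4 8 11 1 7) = (0 3)(1 7 14 12 6 5 15 4 8 11) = [3, 7, 2, 0, 8, 15, 5, 14, 11, 9, 10, 1, 6, 13, 12, 4]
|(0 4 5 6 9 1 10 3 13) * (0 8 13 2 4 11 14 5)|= |(0 11 14 5 6 9 1 10 3 2 4)(8 13)|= 22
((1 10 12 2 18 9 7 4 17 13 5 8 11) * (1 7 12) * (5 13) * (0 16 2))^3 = ((0 16 2 18 9 12)(1 10)(4 17 5 8 11 7))^3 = (0 18)(1 10)(2 12)(4 8)(5 7)(9 16)(11 17)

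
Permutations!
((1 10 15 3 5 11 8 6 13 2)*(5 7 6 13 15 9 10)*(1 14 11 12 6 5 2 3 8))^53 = ((1 2 14 11)(3 7 5 12 6 15 8 13)(9 10))^53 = (1 2 14 11)(3 15 5 13 6 7 8 12)(9 10)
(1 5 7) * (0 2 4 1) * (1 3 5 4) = [2, 4, 1, 5, 3, 7, 6, 0] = (0 2 1 4 3 5 7)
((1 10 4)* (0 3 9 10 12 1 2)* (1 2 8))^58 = ((0 3 9 10 4 8 1 12 2))^58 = (0 4 2 10 12 9 1 3 8)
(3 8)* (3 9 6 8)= (6 8 9)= [0, 1, 2, 3, 4, 5, 8, 7, 9, 6]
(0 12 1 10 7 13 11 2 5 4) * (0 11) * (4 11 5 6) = [12, 10, 6, 3, 5, 11, 4, 13, 8, 9, 7, 2, 1, 0] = (0 12 1 10 7 13)(2 6 4 5 11)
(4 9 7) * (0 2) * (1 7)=(0 2)(1 7 4 9)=[2, 7, 0, 3, 9, 5, 6, 4, 8, 1]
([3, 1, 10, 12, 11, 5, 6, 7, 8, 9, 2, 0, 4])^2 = [12, 1, 2, 4, 0, 5, 6, 7, 8, 9, 10, 3, 11]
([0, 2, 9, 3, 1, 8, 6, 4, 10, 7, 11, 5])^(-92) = (11)(1 7 2 4 9)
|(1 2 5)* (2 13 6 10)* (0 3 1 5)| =7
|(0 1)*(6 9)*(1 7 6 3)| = 6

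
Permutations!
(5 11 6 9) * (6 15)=(5 11 15 6 9)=[0, 1, 2, 3, 4, 11, 9, 7, 8, 5, 10, 15, 12, 13, 14, 6]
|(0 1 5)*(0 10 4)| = 5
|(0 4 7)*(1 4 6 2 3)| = 7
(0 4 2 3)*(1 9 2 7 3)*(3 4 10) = (0 10 3)(1 9 2)(4 7) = [10, 9, 1, 0, 7, 5, 6, 4, 8, 2, 3]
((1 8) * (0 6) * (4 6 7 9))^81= (0 7 9 4 6)(1 8)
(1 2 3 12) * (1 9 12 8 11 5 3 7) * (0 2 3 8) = (0 2 7 1 3)(5 8 11)(9 12) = [2, 3, 7, 0, 4, 8, 6, 1, 11, 12, 10, 5, 9]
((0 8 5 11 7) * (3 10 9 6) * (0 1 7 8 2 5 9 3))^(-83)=(0 2 5 11 8 9 6)(1 7)(3 10)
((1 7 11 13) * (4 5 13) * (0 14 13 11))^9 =((0 14 13 1 7)(4 5 11))^9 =(0 7 1 13 14)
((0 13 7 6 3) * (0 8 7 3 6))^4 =(0 7 8 3 13)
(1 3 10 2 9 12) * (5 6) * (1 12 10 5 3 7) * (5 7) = (12)(1 5 6 3 7)(2 9 10) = [0, 5, 9, 7, 4, 6, 3, 1, 8, 10, 2, 11, 12]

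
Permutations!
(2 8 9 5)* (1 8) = [0, 8, 1, 3, 4, 2, 6, 7, 9, 5] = (1 8 9 5 2)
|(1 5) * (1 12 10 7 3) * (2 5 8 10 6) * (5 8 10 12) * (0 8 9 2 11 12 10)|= |(0 8 10 7 3 1)(2 9)(6 11 12)|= 6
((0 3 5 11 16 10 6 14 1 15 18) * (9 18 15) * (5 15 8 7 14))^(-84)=(0 1 8)(3 9 7)(5 11 16 10 6)(14 15 18)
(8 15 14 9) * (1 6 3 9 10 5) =(1 6 3 9 8 15 14 10 5) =[0, 6, 2, 9, 4, 1, 3, 7, 15, 8, 5, 11, 12, 13, 10, 14]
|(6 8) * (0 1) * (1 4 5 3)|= 10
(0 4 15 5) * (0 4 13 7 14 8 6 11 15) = (0 13 7 14 8 6 11 15 5 4) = [13, 1, 2, 3, 0, 4, 11, 14, 6, 9, 10, 15, 12, 7, 8, 5]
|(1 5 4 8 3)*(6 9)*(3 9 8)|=12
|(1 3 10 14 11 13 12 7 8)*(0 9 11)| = |(0 9 11 13 12 7 8 1 3 10 14)| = 11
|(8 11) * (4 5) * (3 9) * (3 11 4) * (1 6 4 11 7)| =|(1 6 4 5 3 9 7)(8 11)| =14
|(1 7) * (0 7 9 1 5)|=6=|(0 7 5)(1 9)|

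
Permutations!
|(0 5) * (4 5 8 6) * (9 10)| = |(0 8 6 4 5)(9 10)| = 10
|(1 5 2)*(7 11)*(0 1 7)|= |(0 1 5 2 7 11)|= 6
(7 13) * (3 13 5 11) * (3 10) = (3 13 7 5 11 10) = [0, 1, 2, 13, 4, 11, 6, 5, 8, 9, 3, 10, 12, 7]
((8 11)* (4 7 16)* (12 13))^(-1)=((4 7 16)(8 11)(12 13))^(-1)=(4 16 7)(8 11)(12 13)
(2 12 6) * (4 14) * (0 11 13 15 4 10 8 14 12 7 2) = (0 11 13 15 4 12 6)(2 7)(8 14 10) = [11, 1, 7, 3, 12, 5, 0, 2, 14, 9, 8, 13, 6, 15, 10, 4]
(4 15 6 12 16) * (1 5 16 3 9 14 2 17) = (1 5 16 4 15 6 12 3 9 14 2 17) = [0, 5, 17, 9, 15, 16, 12, 7, 8, 14, 10, 11, 3, 13, 2, 6, 4, 1]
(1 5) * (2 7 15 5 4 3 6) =(1 4 3 6 2 7 15 5) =[0, 4, 7, 6, 3, 1, 2, 15, 8, 9, 10, 11, 12, 13, 14, 5]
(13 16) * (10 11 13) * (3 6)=[0, 1, 2, 6, 4, 5, 3, 7, 8, 9, 11, 13, 12, 16, 14, 15, 10]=(3 6)(10 11 13 16)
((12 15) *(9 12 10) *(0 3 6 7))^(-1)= (0 7 6 3)(9 10 15 12)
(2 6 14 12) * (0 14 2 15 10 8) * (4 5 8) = [14, 1, 6, 3, 5, 8, 2, 7, 0, 9, 4, 11, 15, 13, 12, 10] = (0 14 12 15 10 4 5 8)(2 6)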